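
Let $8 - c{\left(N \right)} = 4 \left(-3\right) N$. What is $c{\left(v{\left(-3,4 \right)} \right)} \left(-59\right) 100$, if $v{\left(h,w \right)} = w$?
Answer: $-330400$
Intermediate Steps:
$c{\left(N \right)} = 8 + 12 N$ ($c{\left(N \right)} = 8 - 4 \left(-3\right) N = 8 - - 12 N = 8 + 12 N$)
$c{\left(v{\left(-3,4 \right)} \right)} \left(-59\right) 100 = \left(8 + 12 \cdot 4\right) \left(-59\right) 100 = \left(8 + 48\right) \left(-59\right) 100 = 56 \left(-59\right) 100 = \left(-3304\right) 100 = -330400$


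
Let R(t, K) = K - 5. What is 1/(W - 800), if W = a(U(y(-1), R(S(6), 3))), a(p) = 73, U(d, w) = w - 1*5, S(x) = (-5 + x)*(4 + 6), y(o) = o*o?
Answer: -1/727 ≈ -0.0013755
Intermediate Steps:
y(o) = o²
S(x) = -50 + 10*x (S(x) = (-5 + x)*10 = -50 + 10*x)
R(t, K) = -5 + K
U(d, w) = -5 + w (U(d, w) = w - 5 = -5 + w)
W = 73
1/(W - 800) = 1/(73 - 800) = 1/(-727) = -1/727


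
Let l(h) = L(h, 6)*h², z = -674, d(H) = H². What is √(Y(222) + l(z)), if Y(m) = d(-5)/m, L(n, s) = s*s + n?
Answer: I*√14283887483442/222 ≈ 17024.0*I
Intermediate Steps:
L(n, s) = n + s² (L(n, s) = s² + n = n + s²)
Y(m) = 25/m (Y(m) = (-5)²/m = 25/m)
l(h) = h²*(36 + h) (l(h) = (h + 6²)*h² = (h + 36)*h² = (36 + h)*h² = h²*(36 + h))
√(Y(222) + l(z)) = √(25/222 + (-674)²*(36 - 674)) = √(25*(1/222) + 454276*(-638)) = √(25/222 - 289828088) = √(-64341835511/222) = I*√14283887483442/222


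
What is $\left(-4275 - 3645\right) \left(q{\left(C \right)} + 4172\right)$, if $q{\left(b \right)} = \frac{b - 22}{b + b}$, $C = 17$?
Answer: $- \frac{561698280}{17} \approx -3.3041 \cdot 10^{7}$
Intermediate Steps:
$q{\left(b \right)} = \frac{-22 + b}{2 b}$
$\left(-4275 - 3645\right) \left(q{\left(C \right)} + 4172\right) = \left(-4275 - 3645\right) \left(\frac{-22 + 17}{2 \cdot 17} + 4172\right) = - 7920 \left(\frac{1}{2} \cdot \frac{1}{17} \left(-5\right) + 4172\right) = - 7920 \left(- \frac{5}{34} + 4172\right) = \left(-7920\right) \frac{141843}{34} = - \frac{561698280}{17}$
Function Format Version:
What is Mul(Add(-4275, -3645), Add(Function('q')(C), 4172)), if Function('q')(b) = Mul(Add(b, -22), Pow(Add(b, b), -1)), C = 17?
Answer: Rational(-561698280, 17) ≈ -3.3041e+7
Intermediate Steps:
Function('q')(b) = Mul(Rational(1, 2), Pow(b, -1), Add(-22, b)) (Function('q')(b) = Mul(Add(-22, b), Pow(Mul(2, b), -1)) = Mul(Add(-22, b), Mul(Rational(1, 2), Pow(b, -1))) = Mul(Rational(1, 2), Pow(b, -1), Add(-22, b)))
Mul(Add(-4275, -3645), Add(Function('q')(C), 4172)) = Mul(Add(-4275, -3645), Add(Mul(Rational(1, 2), Pow(17, -1), Add(-22, 17)), 4172)) = Mul(-7920, Add(Mul(Rational(1, 2), Rational(1, 17), -5), 4172)) = Mul(-7920, Add(Rational(-5, 34), 4172)) = Mul(-7920, Rational(141843, 34)) = Rational(-561698280, 17)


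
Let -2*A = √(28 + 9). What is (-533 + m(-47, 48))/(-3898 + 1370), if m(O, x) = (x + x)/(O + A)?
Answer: 1569305/7414624 - 2*√37/231707 ≈ 0.21160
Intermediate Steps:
A = -√37/2 (A = -√(28 + 9)/2 = -√37/2 ≈ -3.0414)
m(O, x) = 2*x/(O - √37/2) (m(O, x) = (x + x)/(O - √37/2) = (2*x)/(O - √37/2) = 2*x/(O - √37/2))
(-533 + m(-47, 48))/(-3898 + 1370) = (-533 + 4*48/(-√37 + 2*(-47)))/(-3898 + 1370) = (-533 + 4*48/(-√37 - 94))/(-2528) = (-533 + 4*48/(-94 - √37))*(-1/2528) = (-533 + 192/(-94 - √37))*(-1/2528) = 533/2528 - 6/(79*(-94 - √37))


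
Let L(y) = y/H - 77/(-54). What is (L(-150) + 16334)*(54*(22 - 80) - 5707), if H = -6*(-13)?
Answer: -101349025841/702 ≈ -1.4437e+8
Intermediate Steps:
H = 78
L(y) = 77/54 + y/78 (L(y) = y/78 - 77/(-54) = y*(1/78) - 77*(-1/54) = y/78 + 77/54 = 77/54 + y/78)
(L(-150) + 16334)*(54*(22 - 80) - 5707) = ((77/54 + (1/78)*(-150)) + 16334)*(54*(22 - 80) - 5707) = ((77/54 - 25/13) + 16334)*(54*(-58) - 5707) = (-349/702 + 16334)*(-3132 - 5707) = (11466119/702)*(-8839) = -101349025841/702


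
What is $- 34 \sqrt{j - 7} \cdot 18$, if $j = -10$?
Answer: $- 612 i \sqrt{17} \approx - 2523.3 i$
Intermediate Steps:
$- 34 \sqrt{j - 7} \cdot 18 = - 34 \sqrt{-10 - 7} \cdot 18 = - 34 \sqrt{-17} \cdot 18 = - 34 i \sqrt{17} \cdot 18 = - 612 i \sqrt{17}$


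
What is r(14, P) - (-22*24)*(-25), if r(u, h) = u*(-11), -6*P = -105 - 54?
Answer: -13354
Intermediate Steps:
P = 53/2 (P = -(-105 - 54)/6 = -1/6*(-159) = 53/2 ≈ 26.500)
r(u, h) = -11*u
r(14, P) - (-22*24)*(-25) = -11*14 - (-22*24)*(-25) = -154 - (-528)*(-25) = -154 - 1*13200 = -154 - 13200 = -13354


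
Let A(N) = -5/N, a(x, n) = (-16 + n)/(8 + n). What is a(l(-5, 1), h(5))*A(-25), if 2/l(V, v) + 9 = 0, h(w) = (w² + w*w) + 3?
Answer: 37/305 ≈ 0.12131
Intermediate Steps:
h(w) = 3 + 2*w² (h(w) = (w² + w²) + 3 = 2*w² + 3 = 3 + 2*w²)
l(V, v) = -2/9 (l(V, v) = 2/(-9 + 0) = 2/(-9) = 2*(-⅑) = -2/9)
a(x, n) = (-16 + n)/(8 + n)
a(l(-5, 1), h(5))*A(-25) = ((-16 + (3 + 2*5²))/(8 + (3 + 2*5²)))*(-5/(-25)) = ((-16 + (3 + 2*25))/(8 + (3 + 2*25)))*(-5*(-1/25)) = ((-16 + (3 + 50))/(8 + (3 + 50)))*(⅕) = ((-16 + 53)/(8 + 53))*(⅕) = (37/61)*(⅕) = 37/305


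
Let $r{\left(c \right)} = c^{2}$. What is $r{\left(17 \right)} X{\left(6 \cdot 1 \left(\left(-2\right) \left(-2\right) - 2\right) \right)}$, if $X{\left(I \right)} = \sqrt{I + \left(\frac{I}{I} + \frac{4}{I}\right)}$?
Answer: $\frac{578 \sqrt{30}}{3} \approx 1055.3$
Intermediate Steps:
$X{\left(I \right)} = \sqrt{1 + I + \frac{4}{I}}$ ($X{\left(I \right)} = \sqrt{I + \left(1 + \frac{4}{I}\right)} = \sqrt{1 + I + \frac{4}{I}}$)
$r{\left(17 \right)} X{\left(6 \cdot 1 \left(\left(-2\right) \left(-2\right) - 2\right) \right)} = 17^{2} \sqrt{1 + 6 \cdot 1 \left(\left(-2\right) \left(-2\right) - 2\right) + \frac{4}{6 \cdot 1 \left(\left(-2\right) \left(-2\right) - 2\right)}} = 289 \sqrt{1 + 6 \left(4 - 2\right) + \frac{4}{6 \left(4 - 2\right)}} = 289 \sqrt{1 + 6 \cdot 2 + \frac{4}{6 \cdot 2}} = 289 \sqrt{1 + 12 + \frac{4}{12}} = 289 \sqrt{1 + 12 + 4 \cdot \frac{1}{12}} = 289 \sqrt{1 + 12 + \frac{1}{3}} = 289 \sqrt{\frac{40}{3}} = 289 \frac{2 \sqrt{30}}{3} = \frac{578 \sqrt{30}}{3}$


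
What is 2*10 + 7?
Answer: 27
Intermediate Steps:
2*10 + 7 = 20 + 7 = 27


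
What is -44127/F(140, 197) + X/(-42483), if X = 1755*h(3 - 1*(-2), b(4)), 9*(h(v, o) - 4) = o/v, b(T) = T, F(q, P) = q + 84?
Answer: -89345465/453152 ≈ -197.16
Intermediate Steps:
F(q, P) = 84 + q
h(v, o) = 4 + o/(9*v) (h(v, o) = 4 + (o/v)/9 = 4 + o/(9*v))
X = 7176 (X = 1755*(4 + (⅑)*4/(3 - 1*(-2))) = 1755*(4 + (⅑)*4/(3 + 2)) = 1755*(4 + (⅑)*4/5) = 1755*(4 + (⅑)*4*(⅕)) = 1755*(4 + 4/45) = 1755*(184/45) = 7176)
-44127/F(140, 197) + X/(-42483) = -44127/(84 + 140) + 7176/(-42483) = -44127/224 + 7176*(-1/42483) = -44127*1/224 - 2392/14161 = -44127/224 - 2392/14161 = -89345465/453152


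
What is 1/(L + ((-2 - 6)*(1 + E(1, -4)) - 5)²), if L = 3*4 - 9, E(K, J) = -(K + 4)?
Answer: 1/732 ≈ 0.0013661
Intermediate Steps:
E(K, J) = -4 - K (E(K, J) = -(4 + K) = -4 - K)
L = 3 (L = 12 - 9 = 3)
1/(L + ((-2 - 6)*(1 + E(1, -4)) - 5)²) = 1/(3 + ((-2 - 6)*(1 + (-4 - 1*1)) - 5)²) = 1/(3 + (-8*(1 + (-4 - 1)) - 5)²) = 1/(3 + (-8*(1 - 5) - 5)²) = 1/(3 + (-8*(-4) - 5)²) = 1/(3 + (32 - 5)²) = 1/(3 + 27²) = 1/(3 + 729) = 1/732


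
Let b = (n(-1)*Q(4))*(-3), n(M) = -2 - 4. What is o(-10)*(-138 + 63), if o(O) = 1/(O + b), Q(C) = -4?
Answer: 75/82 ≈ 0.91463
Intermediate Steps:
n(M) = -6
b = -72 (b = -6*(-4)*(-3) = 24*(-3) = -72)
o(O) = 1/(-72 + O) (o(O) = 1/(O - 72) = 1/(-72 + O))
o(-10)*(-138 + 63) = (-138 + 63)/(-72 - 10) = -75/(-82) = -1/82*(-75) = 75/82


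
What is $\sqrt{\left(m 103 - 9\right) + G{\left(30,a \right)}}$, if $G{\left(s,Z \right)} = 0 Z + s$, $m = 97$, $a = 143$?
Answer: $2 \sqrt{2503} \approx 100.06$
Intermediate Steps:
$G{\left(s,Z \right)} = s$ ($G{\left(s,Z \right)} = 0 + s = s$)
$\sqrt{\left(m 103 - 9\right) + G{\left(30,a \right)}} = \sqrt{\left(97 \cdot 103 - 9\right) + 30} = \sqrt{\left(9991 - 9\right) + 30} = \sqrt{9982 + 30} = \sqrt{10012} = 2 \sqrt{2503}$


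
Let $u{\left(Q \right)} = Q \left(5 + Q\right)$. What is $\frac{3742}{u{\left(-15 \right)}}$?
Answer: $\frac{1871}{75} \approx 24.947$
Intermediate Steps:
$\frac{3742}{u{\left(-15 \right)}} = \frac{3742}{\left(-15\right) \left(5 - 15\right)} = \frac{3742}{\left(-15\right) \left(-10\right)} = \frac{3742}{150} = 3742 \cdot \frac{1}{150} = \frac{1871}{75}$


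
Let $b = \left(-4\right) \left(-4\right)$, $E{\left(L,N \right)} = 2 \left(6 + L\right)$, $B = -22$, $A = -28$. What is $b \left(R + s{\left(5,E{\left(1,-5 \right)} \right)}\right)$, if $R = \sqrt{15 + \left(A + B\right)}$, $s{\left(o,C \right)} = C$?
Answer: $224 + 16 i \sqrt{35} \approx 224.0 + 94.657 i$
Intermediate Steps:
$E{\left(L,N \right)} = 12 + 2 L$
$b = 16$
$R = i \sqrt{35}$ ($R = \sqrt{15 - 50} = \sqrt{-35} = i \sqrt{35} \approx 5.9161 i$)
$b \left(R + s{\left(5,E{\left(1,-5 \right)} \right)}\right) = 16 \left(i \sqrt{35} + \left(12 + 2 \cdot 1\right)\right) = 16 \left(i \sqrt{35} + \left(12 + 2\right)\right) = 16 \left(i \sqrt{35} + 14\right) = 16 \left(14 + i \sqrt{35}\right) = 224 + 16 i \sqrt{35}$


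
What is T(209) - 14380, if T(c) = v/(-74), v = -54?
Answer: -532033/37 ≈ -14379.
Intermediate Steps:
T(c) = 27/37 (T(c) = -54/(-74) = -54*(-1/74) = 27/37)
T(209) - 14380 = 27/37 - 14380 = -532033/37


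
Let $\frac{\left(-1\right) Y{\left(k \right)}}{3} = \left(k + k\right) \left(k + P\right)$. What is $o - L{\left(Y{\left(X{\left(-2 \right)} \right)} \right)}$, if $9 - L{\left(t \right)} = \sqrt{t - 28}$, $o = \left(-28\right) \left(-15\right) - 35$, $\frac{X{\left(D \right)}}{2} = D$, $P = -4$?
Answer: $376 + 2 i \sqrt{55} \approx 376.0 + 14.832 i$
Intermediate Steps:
$X{\left(D \right)} = 2 D$
$o = 385$ ($o = 420 - 35 = 385$)
$Y{\left(k \right)} = - 6 k \left(-4 + k\right)$ ($Y{\left(k \right)} = - 3 \left(k + k\right) \left(k - 4\right) = - 3 \cdot 2 k \left(-4 + k\right) = - 6 k \left(-4 + k\right)$)
$L{\left(t \right)} = 9 - \sqrt{-28 + t}$ ($L{\left(t \right)} = 9 - \sqrt{t - 28} = 9 - \sqrt{-28 + t}$)
$o - L{\left(Y{\left(X{\left(-2 \right)} \right)} \right)} = 385 - \left(9 - \sqrt{-28 + 6 \cdot 2 \left(-2\right) \left(4 - 2 \left(-2\right)\right)}\right) = 385 - \left(9 - \sqrt{-28 + 6 \left(-4\right) \left(4 - -4\right)}\right) = 385 - \left(9 - \sqrt{-28 + 6 \left(-4\right) \left(4 + 4\right)}\right) = 385 - \left(9 - \sqrt{-28 + 6 \left(-4\right) 8}\right) = 385 - \left(9 - \sqrt{-28 - 192}\right) = 385 - \left(9 - \sqrt{-220}\right) = 385 - \left(9 - 2 i \sqrt{55}\right) = 376 + 2 i \sqrt{55}$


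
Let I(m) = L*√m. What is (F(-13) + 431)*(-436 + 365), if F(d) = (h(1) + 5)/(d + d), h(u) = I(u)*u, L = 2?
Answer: -795129/26 ≈ -30582.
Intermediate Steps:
I(m) = 2*√m
h(u) = 2*u^(3/2) (h(u) = (2*√u)*u = 2*u^(3/2))
F(d) = 7/(2*d) (F(d) = (2*1^(3/2) + 5)/(d + d) = (2*1 + 5)/((2*d)) = (2 + 5)*(1/(2*d)) = 7*(1/(2*d)) = 7/(2*d))
(F(-13) + 431)*(-436 + 365) = ((7/2)/(-13) + 431)*(-436 + 365) = ((7/2)*(-1/13) + 431)*(-71) = (-7/26 + 431)*(-71) = (11199/26)*(-71) = -795129/26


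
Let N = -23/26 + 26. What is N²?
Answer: 426409/676 ≈ 630.78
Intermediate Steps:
N = 653/26 (N = (1/26)*(-23) + 26 = -23/26 + 26 = 653/26 ≈ 25.115)
N² = (653/26)² = 426409/676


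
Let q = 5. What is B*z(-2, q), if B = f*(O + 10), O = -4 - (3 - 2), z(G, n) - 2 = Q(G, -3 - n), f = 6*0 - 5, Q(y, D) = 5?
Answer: -175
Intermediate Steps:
f = -5 (f = 0 - 5 = -5)
z(G, n) = 7 (z(G, n) = 2 + 5 = 7)
O = -5 (O = -4 - 1*1 = -4 - 1 = -5)
B = -25 (B = -5*(-5 + 10) = -5*5 = -25)
B*z(-2, q) = -25*7 = -175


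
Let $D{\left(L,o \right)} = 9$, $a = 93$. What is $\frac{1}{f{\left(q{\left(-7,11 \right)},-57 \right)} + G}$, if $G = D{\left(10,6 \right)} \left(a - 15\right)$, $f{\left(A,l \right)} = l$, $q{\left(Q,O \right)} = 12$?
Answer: $\frac{1}{645} \approx 0.0015504$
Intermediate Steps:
$G = 702$ ($G = 9 \left(93 - 15\right) = 9 \cdot 78 = 702$)
$\frac{1}{f{\left(q{\left(-7,11 \right)},-57 \right)} + G} = \frac{1}{-57 + 702} = \frac{1}{645}$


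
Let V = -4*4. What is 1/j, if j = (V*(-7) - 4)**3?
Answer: 1/1259712 ≈ 7.9383e-7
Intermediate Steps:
V = -16
j = 1259712 (j = (-16*(-7) - 4)**3 = (112 - 4)**3 = 108**3 = 1259712)
1/j = 1/1259712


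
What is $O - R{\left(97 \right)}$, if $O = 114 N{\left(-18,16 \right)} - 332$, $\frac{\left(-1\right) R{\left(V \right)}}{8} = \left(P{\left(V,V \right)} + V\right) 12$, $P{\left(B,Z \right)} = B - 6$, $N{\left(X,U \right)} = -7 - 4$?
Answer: $16462$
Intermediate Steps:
$N{\left(X,U \right)} = -11$
$P{\left(B,Z \right)} = -6 + B$ ($P{\left(B,Z \right)} = B - 6 = -6 + B$)
$R{\left(V \right)} = 576 - 192 V$ ($R{\left(V \right)} = - 8 \left(\left(-6 + V\right) + V\right) 12 = - 8 \left(-6 + 2 V\right) 12 = - 8 \left(-72 + 24 V\right) = 576 - 192 V$)
$O = -1586$ ($O = 114 \left(-11\right) - 332 = -1254 - 332 = -1586$)
$O - R{\left(97 \right)} = -1586 - \left(576 - 18624\right) = -1586 - -18048 = -1586 + 18048 = 16462$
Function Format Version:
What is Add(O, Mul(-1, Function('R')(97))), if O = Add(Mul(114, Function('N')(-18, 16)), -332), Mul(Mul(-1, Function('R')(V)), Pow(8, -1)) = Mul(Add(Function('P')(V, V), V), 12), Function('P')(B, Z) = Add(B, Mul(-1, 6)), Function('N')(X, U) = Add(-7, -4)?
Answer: 16462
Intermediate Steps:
Function('N')(X, U) = -11
Function('P')(B, Z) = Add(-6, B) (Function('P')(B, Z) = Add(B, -6) = Add(-6, B))
Function('R')(V) = Add(576, Mul(-192, V)) (Function('R')(V) = Mul(-8, Mul(Add(Add(-6, V), V), 12)) = Mul(-8, Mul(Add(-6, Mul(2, V)), 12)) = Mul(-8, Add(-72, Mul(24, V))) = Add(576, Mul(-192, V)))
O = -1586 (O = Add(Mul(114, -11), -332) = Add(-1254, -332) = -1586)
Add(O, Mul(-1, Function('R')(97))) = Add(-1586, Mul(-1, Add(576, Mul(-192, 97)))) = Add(-1586, Mul(-1, Add(576, -18624))) = Add(-1586, Mul(-1, -18048)) = Add(-1586, 18048) = 16462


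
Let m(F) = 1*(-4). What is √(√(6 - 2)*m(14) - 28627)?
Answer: I*√28635 ≈ 169.22*I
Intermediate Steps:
m(F) = -4
√(√(6 - 2)*m(14) - 28627) = √(√(6 - 2)*(-4) - 28627) = √(√4*(-4) - 28627) = √(2*(-4) - 28627) = √(-8 - 28627) = √(-28635) = I*√28635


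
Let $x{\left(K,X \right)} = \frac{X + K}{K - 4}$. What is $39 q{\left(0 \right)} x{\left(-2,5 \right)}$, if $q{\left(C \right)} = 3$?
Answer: $- \frac{117}{2} \approx -58.5$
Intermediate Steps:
$x{\left(K,X \right)} = \frac{K + X}{-4 + K}$
$39 q{\left(0 \right)} x{\left(-2,5 \right)} = 39 \cdot 3 \frac{-2 + 5}{-4 - 2} = 117 \frac{1}{-6} \cdot 3 = 117 \left(\left(- \frac{1}{6}\right) 3\right) = 117 \left(- \frac{1}{2}\right) = - \frac{117}{2}$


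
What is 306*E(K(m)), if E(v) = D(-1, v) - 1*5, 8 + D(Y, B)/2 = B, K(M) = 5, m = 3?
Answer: -3366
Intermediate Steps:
D(Y, B) = -16 + 2*B
E(v) = -21 + 2*v (E(v) = (-16 + 2*v) - 1*5 = (-16 + 2*v) - 5 = -21 + 2*v)
306*E(K(m)) = 306*(-21 + 2*5) = 306*(-21 + 10) = 306*(-11) = -3366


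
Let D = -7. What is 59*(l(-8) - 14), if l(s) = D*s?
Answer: 2478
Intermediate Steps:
l(s) = -7*s
59*(l(-8) - 14) = 59*(-7*(-8) - 14) = 59*(56 - 14) = 59*42 = 2478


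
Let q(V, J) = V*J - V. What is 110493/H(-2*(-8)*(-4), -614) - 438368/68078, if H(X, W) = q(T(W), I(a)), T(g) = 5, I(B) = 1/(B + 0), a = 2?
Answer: -7523238374/170195 ≈ -44204.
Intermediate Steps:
I(B) = 1/B
q(V, J) = -V + J*V (q(V, J) = J*V - V = -V + J*V)
H(X, W) = -5/2 (H(X, W) = 5*(-1 + 1/2) = 5*(-1/2) = -5/2)
110493/H(-2*(-8)*(-4), -614) - 438368/68078 = 110493/(-5/2) - 438368/68078 = 110493*(-2/5) - 438368*1/68078 = -220986/5 - 219184/34039 = -7523238374/170195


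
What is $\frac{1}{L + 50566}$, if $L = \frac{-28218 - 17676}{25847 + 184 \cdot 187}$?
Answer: $\frac{20085}{1015602812} \approx 1.9776 \cdot 10^{-5}$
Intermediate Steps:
$L = - \frac{15298}{20085}$ ($L = - \frac{45894}{25847 + 34408} = - \frac{45894}{60255} = \left(-45894\right) \frac{1}{60255} = - \frac{15298}{20085} \approx -0.76166$)
$\frac{1}{L + 50566} = \frac{1}{- \frac{15298}{20085} + 50566} = \frac{1}{\frac{1015602812}{20085}} = \frac{20085}{1015602812}$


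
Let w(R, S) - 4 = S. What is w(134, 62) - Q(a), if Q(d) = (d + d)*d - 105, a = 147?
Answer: -43047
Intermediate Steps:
w(R, S) = 4 + S
Q(d) = -105 + 2*d² (Q(d) = (2*d)*d - 105 = 2*d² - 105 = -105 + 2*d²)
w(134, 62) - Q(a) = (4 + 62) - (-105 + 2*147²) = 66 - (-105 + 2*21609) = 66 - (-105 + 43218) = 66 - 1*43113 = 66 - 43113 = -43047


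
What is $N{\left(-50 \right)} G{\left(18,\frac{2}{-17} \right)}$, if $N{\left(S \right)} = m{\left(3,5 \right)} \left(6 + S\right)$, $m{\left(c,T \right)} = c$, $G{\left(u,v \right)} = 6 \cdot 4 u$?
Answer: $-57024$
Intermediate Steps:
$G{\left(u,v \right)} = 24 u$
$N{\left(S \right)} = 18 + 3 S$ ($N{\left(S \right)} = 3 \left(6 + S\right) = 18 + 3 S$)
$N{\left(-50 \right)} G{\left(18,\frac{2}{-17} \right)} = \left(18 + 3 \left(-50\right)\right) 24 \cdot 18 = \left(18 - 150\right) 432 = \left(-132\right) 432 = -57024$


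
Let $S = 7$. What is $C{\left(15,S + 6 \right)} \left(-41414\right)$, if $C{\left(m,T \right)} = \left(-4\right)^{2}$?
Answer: $-662624$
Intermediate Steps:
$C{\left(m,T \right)} = 16$
$C{\left(15,S + 6 \right)} \left(-41414\right) = 16 \left(-41414\right) = -662624$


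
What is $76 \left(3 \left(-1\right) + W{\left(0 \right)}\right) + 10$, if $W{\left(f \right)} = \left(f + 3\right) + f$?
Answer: $10$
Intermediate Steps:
$W{\left(f \right)} = 3 + 2 f$ ($W{\left(f \right)} = \left(3 + f\right) + f = 3 + 2 f$)
$76 \left(3 \left(-1\right) + W{\left(0 \right)}\right) + 10 = 76 \left(3 \left(-1\right) + \left(3 + 2 \cdot 0\right)\right) + 10 = 76 \left(-3 + \left(3 + 0\right)\right) + 10 = 76 \left(-3 + 3\right) + 10 = 76 \cdot 0 + 10 = 0 + 10 = 10$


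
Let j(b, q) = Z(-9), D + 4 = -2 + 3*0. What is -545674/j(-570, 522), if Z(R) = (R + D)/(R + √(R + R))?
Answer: -1637022/5 + 545674*I*√2/5 ≈ -3.274e+5 + 1.5434e+5*I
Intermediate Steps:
D = -6 (D = -4 + (-2 + 3*0) = -4 + (-2 + 0) = -4 - 2 = -6)
Z(R) = (-6 + R)/(R + √2*√R) (Z(R) = (R - 6)/(R + √(R + R)) = (-6 + R)/(R + √(2*R)) = (-6 + R)/(R + √2*√R))
j(b, q) = -15/(-9 + 3*I*√2) (j(b, q) = (-6 - 9)/(-9 + √2*√(-9)) = -15/(-9 + √2*(3*I)) = -15/(-9 + 3*I*√2))
-545674/j(-570, 522) = -545674/(15/11 + 5*I*√2/11)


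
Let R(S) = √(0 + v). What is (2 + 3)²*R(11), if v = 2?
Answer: 25*√2 ≈ 35.355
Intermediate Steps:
R(S) = √2 (R(S) = √(0 + 2) = √2)
(2 + 3)²*R(11) = (2 + 3)²*√2 = 5²*√2 = 25*√2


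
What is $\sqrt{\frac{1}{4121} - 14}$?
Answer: $\frac{i \sqrt{237752853}}{4121} \approx 3.7416 i$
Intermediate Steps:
$\sqrt{\frac{1}{4121} - 14} = \sqrt{- \frac{57693}{4121}} = \frac{i \sqrt{237752853}}{4121}$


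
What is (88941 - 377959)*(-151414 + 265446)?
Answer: -32957300576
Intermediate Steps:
(88941 - 377959)*(-151414 + 265446) = -289018*114032 = -32957300576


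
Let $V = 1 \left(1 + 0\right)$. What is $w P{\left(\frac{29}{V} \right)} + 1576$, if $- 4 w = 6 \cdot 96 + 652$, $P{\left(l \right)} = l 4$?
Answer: $-34036$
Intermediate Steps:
$V = 1$ ($V = 1 \cdot 1 = 1$)
$P{\left(l \right)} = 4 l$
$w = -307$ ($w = - \frac{6 \cdot 96 + 652}{4} = - \frac{576 + 652}{4} = \left(- \frac{1}{4}\right) 1228 = -307$)
$w P{\left(\frac{29}{V} \right)} + 1576 = - 307 \cdot 4 \cdot \frac{29}{1} + 1576 = - 307 \cdot 4 \cdot 29 \cdot 1 + 1576 = - 307 \cdot 4 \cdot 29 + 1576 = \left(-307\right) 116 + 1576 = -35612 + 1576 = -34036$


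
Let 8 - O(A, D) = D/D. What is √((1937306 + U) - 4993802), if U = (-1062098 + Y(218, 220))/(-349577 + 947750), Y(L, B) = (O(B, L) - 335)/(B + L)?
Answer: I*√5828051981771463848854/43666629 ≈ 1748.3*I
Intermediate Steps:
O(A, D) = 7 (O(A, D) = 8 - D/D = 8 - 1*1 = 8 - 1 = 7)
Y(L, B) = -328/(B + L) (Y(L, B) = (7 - 335)/(B + L) = -328/(B + L))
U = -232599626/130999887 (U = (-1062098 - 328/(220 + 218))/(-349577 + 947750) = (-1062098 - 328/438)/598173 = (-1062098 - 328*1/438)*(1/598173) = (-1062098 - 164/219)*(1/598173) = -232599626/219*1/598173 = -232599626/130999887 ≈ -1.7756)
√((1937306 + U) - 4993802) = √((1937306 - 232599626/130999887) - 4993802) = √(253786634484796/130999887 - 4993802) = √(-400400863215578/130999887) = I*√5828051981771463848854/43666629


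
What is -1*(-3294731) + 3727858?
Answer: 7022589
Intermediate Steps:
-1*(-3294731) + 3727858 = 3294731 + 3727858 = 7022589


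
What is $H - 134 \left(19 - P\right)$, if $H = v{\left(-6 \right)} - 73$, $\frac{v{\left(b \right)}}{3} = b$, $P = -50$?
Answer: $-9337$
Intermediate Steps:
$v{\left(b \right)} = 3 b$
$H = -91$ ($H = 3 \left(-6\right) - 73 = -18 - 73 = -91$)
$H - 134 \left(19 - P\right) = -91 - 134 \left(19 - -50\right) = -91 - 134 \left(19 + 50\right) = -91 - 9246 = -9337$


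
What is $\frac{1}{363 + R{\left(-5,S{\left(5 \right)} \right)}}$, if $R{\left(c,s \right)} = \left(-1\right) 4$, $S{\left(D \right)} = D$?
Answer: $\frac{1}{359} \approx 0.0027855$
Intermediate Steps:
$R{\left(c,s \right)} = -4$
$\frac{1}{363 + R{\left(-5,S{\left(5 \right)} \right)}} = \frac{1}{363 - 4} = \frac{1}{359}$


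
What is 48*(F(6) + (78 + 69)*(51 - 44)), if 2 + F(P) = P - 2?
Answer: 49488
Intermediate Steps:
F(P) = -4 + P (F(P) = -2 + (P - 2) = -2 + (-2 + P) = -4 + P)
48*(F(6) + (78 + 69)*(51 - 44)) = 48*((-4 + 6) + (78 + 69)*(51 - 44)) = 48*(2 + 147*7) = 48*(2 + 1029) = 48*1031 = 49488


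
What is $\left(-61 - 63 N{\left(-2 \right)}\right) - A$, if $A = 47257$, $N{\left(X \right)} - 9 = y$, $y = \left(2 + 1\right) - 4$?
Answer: $-47822$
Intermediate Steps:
$y = -1$ ($y = 3 - 4 = -1$)
$N{\left(X \right)} = 8$ ($N{\left(X \right)} = 9 - 1 = 8$)
$\left(-61 - 63 N{\left(-2 \right)}\right) - A = \left(-61 - 504\right) - 47257 = -565 - 47257 = -47822$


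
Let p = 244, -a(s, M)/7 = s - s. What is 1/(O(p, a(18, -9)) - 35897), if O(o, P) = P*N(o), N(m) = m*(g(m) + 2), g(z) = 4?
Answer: -1/35897 ≈ -2.7857e-5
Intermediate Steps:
a(s, M) = 0 (a(s, M) = -7*(s - s) = -7*0 = 0)
N(m) = 6*m (N(m) = m*(4 + 2) = m*6 = 6*m)
O(o, P) = 6*P*o (O(o, P) = P*(6*o) = 6*P*o)
1/(O(p, a(18, -9)) - 35897) = 1/(6*0*244 - 35897) = 1/(0 - 35897) = 1/(-35897) = -1/35897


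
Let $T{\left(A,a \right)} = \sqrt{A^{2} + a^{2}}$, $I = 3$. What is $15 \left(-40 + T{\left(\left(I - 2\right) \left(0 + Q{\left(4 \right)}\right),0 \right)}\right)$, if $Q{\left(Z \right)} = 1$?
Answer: $-585$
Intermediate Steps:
$15 \left(-40 + T{\left(\left(I - 2\right) \left(0 + Q{\left(4 \right)}\right),0 \right)}\right) = 15 \left(-40 + \sqrt{\left(\left(3 - 2\right) \left(0 + 1\right)\right)^{2} + 0^{2}}\right) = 15 \left(-40 + \sqrt{\left(1 \cdot 1\right)^{2} + 0}\right) = 15 \left(-40 + \sqrt{1^{2} + 0}\right) = 15 \left(-40 + \sqrt{1 + 0}\right) = 15 \left(-40 + \sqrt{1}\right) = 15 \left(-40 + 1\right) = 15 \left(-39\right) = -585$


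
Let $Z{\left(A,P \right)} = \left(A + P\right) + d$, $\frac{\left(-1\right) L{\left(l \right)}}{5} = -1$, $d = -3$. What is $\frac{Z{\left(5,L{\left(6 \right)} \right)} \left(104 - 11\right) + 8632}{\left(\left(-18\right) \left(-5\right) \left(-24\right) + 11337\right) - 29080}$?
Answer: $- \frac{9283}{19903} \approx -0.46641$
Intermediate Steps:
$L{\left(l \right)} = 5$ ($L{\left(l \right)} = \left(-5\right) \left(-1\right) = 5$)
$Z{\left(A,P \right)} = -3 + A + P$ ($Z{\left(A,P \right)} = \left(A + P\right) - 3 = -3 + A + P$)
$\frac{Z{\left(5,L{\left(6 \right)} \right)} \left(104 - 11\right) + 8632}{\left(\left(-18\right) \left(-5\right) \left(-24\right) + 11337\right) - 29080} = \frac{\left(-3 + 5 + 5\right) \left(104 - 11\right) + 8632}{\left(\left(-18\right) \left(-5\right) \left(-24\right) + 11337\right) - 29080} = \frac{7 \cdot 93 + 8632}{\left(90 \left(-24\right) + 11337\right) - 29080} = \frac{651 + 8632}{\left(-2160 + 11337\right) - 29080} = \frac{9283}{9177 - 29080} = \frac{9283}{-19903} = 9283 \left(- \frac{1}{19903}\right) = - \frac{9283}{19903}$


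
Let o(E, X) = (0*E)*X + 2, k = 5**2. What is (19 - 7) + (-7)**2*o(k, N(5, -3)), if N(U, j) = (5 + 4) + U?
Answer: 110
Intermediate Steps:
k = 25
N(U, j) = 9 + U
o(E, X) = 2 (o(E, X) = 0*X + 2 = 0 + 2 = 2)
(19 - 7) + (-7)**2*o(k, N(5, -3)) = (19 - 7) + (-7)**2*2 = 12 + 49*2 = 12 + 98 = 110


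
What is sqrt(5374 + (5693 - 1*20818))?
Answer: 7*I*sqrt(199) ≈ 98.747*I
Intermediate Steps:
sqrt(5374 + (5693 - 1*20818)) = sqrt(5374 + (5693 - 20818)) = sqrt(5374 - 15125) = sqrt(-9751) = 7*I*sqrt(199)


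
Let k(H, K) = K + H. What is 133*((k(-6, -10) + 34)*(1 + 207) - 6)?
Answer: 497154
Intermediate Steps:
k(H, K) = H + K
133*((k(-6, -10) + 34)*(1 + 207) - 6) = 133*(((-6 - 10) + 34)*(1 + 207) - 6) = 133*((-16 + 34)*208 - 6) = 133*(18*208 - 6) = 133*(3744 - 6) = 133*3738 = 497154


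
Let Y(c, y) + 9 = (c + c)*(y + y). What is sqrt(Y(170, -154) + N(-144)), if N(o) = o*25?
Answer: 13*I*sqrt(641) ≈ 329.13*I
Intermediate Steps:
N(o) = 25*o
Y(c, y) = -9 + 4*c*y (Y(c, y) = -9 + (c + c)*(y + y) = -9 + (2*c)*(2*y) = -9 + 4*c*y)
sqrt(Y(170, -154) + N(-144)) = sqrt((-9 + 4*170*(-154)) + 25*(-144)) = sqrt((-9 - 104720) - 3600) = sqrt(-104729 - 3600) = sqrt(-108329) = 13*I*sqrt(641)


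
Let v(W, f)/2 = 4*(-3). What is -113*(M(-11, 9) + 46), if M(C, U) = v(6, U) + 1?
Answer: -2599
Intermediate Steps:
v(W, f) = -24 (v(W, f) = 2*(4*(-3)) = 2*(-12) = -24)
M(C, U) = -23 (M(C, U) = -24 + 1 = -23)
-113*(M(-11, 9) + 46) = -113*(-23 + 46) = -113*23 = -2599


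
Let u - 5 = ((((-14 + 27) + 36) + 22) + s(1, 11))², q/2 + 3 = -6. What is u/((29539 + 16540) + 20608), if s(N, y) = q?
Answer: 938/22229 ≈ 0.042197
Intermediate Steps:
q = -18 (q = -6 + 2*(-6) = -6 - 12 = -18)
s(N, y) = -18
u = 2814 (u = 5 + ((((-14 + 27) + 36) + 22) - 18)² = 5 + (((13 + 36) + 22) - 18)² = 5 + ((49 + 22) - 18)² = 5 + (71 - 18)² = 5 + 53² = 5 + 2809 = 2814)
u/((29539 + 16540) + 20608) = 2814/((29539 + 16540) + 20608) = 2814/(46079 + 20608) = 2814/66687 = 2814*(1/66687) = 938/22229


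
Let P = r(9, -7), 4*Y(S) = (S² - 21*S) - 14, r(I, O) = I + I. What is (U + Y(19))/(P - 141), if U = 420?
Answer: -407/123 ≈ -3.3089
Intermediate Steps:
r(I, O) = 2*I
Y(S) = -7/2 - 21*S/4 + S²/4 (Y(S) = ((S² - 21*S) - 14)/4 = (-14 + S² - 21*S)/4 = -7/2 - 21*S/4 + S²/4)
P = 18 (P = 2*9 = 18)
(U + Y(19))/(P - 141) = (420 + (-7/2 - 21/4*19 + (¼)*19²))/(18 - 141) = (420 + (-7/2 - 399/4 + (¼)*361))/(-123) = (420 + (-7/2 - 399/4 + 361/4))*(-1/123) = (420 - 13)*(-1/123) = 407*(-1/123) = -407/123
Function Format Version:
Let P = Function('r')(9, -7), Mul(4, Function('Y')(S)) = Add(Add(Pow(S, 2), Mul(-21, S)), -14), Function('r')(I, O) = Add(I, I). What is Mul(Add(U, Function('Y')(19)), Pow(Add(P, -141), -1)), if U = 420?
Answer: Rational(-407, 123) ≈ -3.3089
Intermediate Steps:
Function('r')(I, O) = Mul(2, I)
Function('Y')(S) = Add(Rational(-7, 2), Mul(Rational(-21, 4), S), Mul(Rational(1, 4), Pow(S, 2))) (Function('Y')(S) = Mul(Rational(1, 4), Add(Add(Pow(S, 2), Mul(-21, S)), -14)) = Mul(Rational(1, 4), Add(-14, Pow(S, 2), Mul(-21, S))) = Add(Rational(-7, 2), Mul(Rational(-21, 4), S), Mul(Rational(1, 4), Pow(S, 2))))
P = 18 (P = Mul(2, 9) = 18)
Mul(Add(U, Function('Y')(19)), Pow(Add(P, -141), -1)) = Mul(Add(420, Add(Rational(-7, 2), Mul(Rational(-21, 4), 19), Mul(Rational(1, 4), Pow(19, 2)))), Pow(Add(18, -141), -1)) = Mul(Add(420, Add(Rational(-7, 2), Rational(-399, 4), Mul(Rational(1, 4), 361))), Pow(-123, -1)) = Mul(Add(420, Add(Rational(-7, 2), Rational(-399, 4), Rational(361, 4))), Rational(-1, 123)) = Mul(Add(420, -13), Rational(-1, 123)) = Mul(407, Rational(-1, 123)) = Rational(-407, 123)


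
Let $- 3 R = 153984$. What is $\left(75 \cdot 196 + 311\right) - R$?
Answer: $66339$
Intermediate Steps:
$R = -51328$ ($R = \left(- \frac{1}{3}\right) 153984 = -51328$)
$\left(75 \cdot 196 + 311\right) - R = \left(75 \cdot 196 + 311\right) - -51328 = \left(14700 + 311\right) + 51328 = 15011 + 51328 = 66339$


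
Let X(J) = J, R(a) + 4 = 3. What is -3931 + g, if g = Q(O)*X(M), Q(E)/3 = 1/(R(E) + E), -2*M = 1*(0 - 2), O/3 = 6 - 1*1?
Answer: -55031/14 ≈ -3930.8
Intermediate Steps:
R(a) = -1 (R(a) = -4 + 3 = -1)
O = 15 (O = 3*(6 - 1*1) = 3*(6 - 1) = 3*5 = 15)
M = 1 (M = -(0 - 2)/2 = -(-2)/2 = -½*(-2) = 1)
Q(E) = 3/(-1 + E)
g = 3/14 (g = (3/(-1 + 15))*1 = (3/14)*1 = 3/14 ≈ 0.21429)
-3931 + g = -3931 + 3/14 = -55031/14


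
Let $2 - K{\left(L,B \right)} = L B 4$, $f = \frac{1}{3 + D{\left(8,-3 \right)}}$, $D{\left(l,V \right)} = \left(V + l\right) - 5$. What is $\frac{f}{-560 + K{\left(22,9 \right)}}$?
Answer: $- \frac{1}{4050} \approx -0.00024691$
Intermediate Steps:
$D{\left(l,V \right)} = -5 + V + l$
$f = \frac{1}{3}$ ($f = \frac{1}{3 - 0} = \frac{1}{3 + 0} = \frac{1}{3} \approx 0.33333$)
$K{\left(L,B \right)} = 2 - 4 B L$ ($K{\left(L,B \right)} = 2 - L B 4 = 2 - B L 4 = 2 - 4 B L$)
$\frac{f}{-560 + K{\left(22,9 \right)}} = \frac{1}{3 \left(-560 + \left(2 - 36 \cdot 22\right)\right)} = \frac{1}{3 \left(-560 + \left(2 - 792\right)\right)} = \frac{1}{3 \left(-560 - 790\right)} = \frac{1}{3 \left(-1350\right)} = \frac{1}{3} \left(- \frac{1}{1350}\right) = - \frac{1}{4050}$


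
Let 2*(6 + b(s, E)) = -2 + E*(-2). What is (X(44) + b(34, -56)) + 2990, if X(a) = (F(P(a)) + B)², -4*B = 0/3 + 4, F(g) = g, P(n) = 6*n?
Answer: 72208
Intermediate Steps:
b(s, E) = -7 - E (b(s, E) = -6 + (-2 + E*(-2))/2 = -6 + (-2 - 2*E)/2 = -6 + (-1 - E) = -7 - E)
B = -1 (B = -(0/3 + 4)/4 = -(0*(⅓) + 4)/4 = -(0 + 4)/4 = -¼*4 = -1)
X(a) = (-1 + 6*a)² (X(a) = (6*a - 1)² = (-1 + 6*a)²)
(X(44) + b(34, -56)) + 2990 = ((-1 + 6*44)² + (-7 - 1*(-56))) + 2990 = ((-1 + 264)² + (-7 + 56)) + 2990 = (263² + 49) + 2990 = (69169 + 49) + 2990 = 69218 + 2990 = 72208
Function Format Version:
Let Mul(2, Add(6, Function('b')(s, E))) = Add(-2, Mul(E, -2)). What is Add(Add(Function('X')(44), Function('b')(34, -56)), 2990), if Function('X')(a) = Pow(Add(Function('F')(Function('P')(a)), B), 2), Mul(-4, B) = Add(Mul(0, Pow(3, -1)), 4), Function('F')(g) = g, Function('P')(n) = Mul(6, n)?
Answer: 72208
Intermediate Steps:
Function('b')(s, E) = Add(-7, Mul(-1, E)) (Function('b')(s, E) = Add(-6, Mul(Rational(1, 2), Add(-2, Mul(E, -2)))) = Add(-6, Mul(Rational(1, 2), Add(-2, Mul(-2, E)))) = Add(-6, Add(-1, Mul(-1, E))) = Add(-7, Mul(-1, E)))
B = -1 (B = Mul(Rational(-1, 4), Add(Mul(0, Pow(3, -1)), 4)) = Mul(Rational(-1, 4), Add(Mul(0, Rational(1, 3)), 4)) = Mul(Rational(-1, 4), Add(0, 4)) = Mul(Rational(-1, 4), 4) = -1)
Function('X')(a) = Pow(Add(-1, Mul(6, a)), 2) (Function('X')(a) = Pow(Add(Mul(6, a), -1), 2) = Pow(Add(-1, Mul(6, a)), 2))
Add(Add(Function('X')(44), Function('b')(34, -56)), 2990) = Add(Add(Pow(Add(-1, Mul(6, 44)), 2), Add(-7, Mul(-1, -56))), 2990) = Add(Add(Pow(Add(-1, 264), 2), Add(-7, 56)), 2990) = Add(Add(Pow(263, 2), 49), 2990) = Add(Add(69169, 49), 2990) = Add(69218, 2990) = 72208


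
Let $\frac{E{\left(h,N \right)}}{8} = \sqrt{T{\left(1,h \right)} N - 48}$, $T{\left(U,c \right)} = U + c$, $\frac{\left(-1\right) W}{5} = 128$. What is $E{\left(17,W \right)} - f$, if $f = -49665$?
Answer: $49665 + 32 i \sqrt{723} \approx 49665.0 + 860.44 i$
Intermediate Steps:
$W = -640$ ($W = \left(-5\right) 128 = -640$)
$E{\left(h,N \right)} = 8 \sqrt{-48 + N \left(1 + h\right)}$ ($E{\left(h,N \right)} = 8 \sqrt{\left(1 + h\right) N - 48} = 8 \sqrt{N \left(1 + h\right) - 48} = 8 \sqrt{-48 + N \left(1 + h\right)}$)
$E{\left(17,W \right)} - f = 8 \sqrt{-48 - 640 \left(1 + 17\right)} - -49665 = 8 \sqrt{-48 - 11520} + 49665 = 8 \sqrt{-11568} + 49665 = 8 \cdot 4 i \sqrt{723} + 49665 = 32 i \sqrt{723} + 49665 = 49665 + 32 i \sqrt{723}$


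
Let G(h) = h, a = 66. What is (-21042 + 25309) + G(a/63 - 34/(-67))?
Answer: 6005857/1407 ≈ 4268.6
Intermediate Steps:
(-21042 + 25309) + G(a/63 - 34/(-67)) = (-21042 + 25309) + (66/63 - 34/(-67)) = 4267 + (66*(1/63) - 34*(-1/67)) = 4267 + (22/21 + 34/67) = 4267 + 2188/1407 = 6005857/1407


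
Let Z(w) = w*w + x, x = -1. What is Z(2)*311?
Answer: 933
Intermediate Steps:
Z(w) = -1 + w² (Z(w) = w*w - 1 = w² - 1 = -1 + w²)
Z(2)*311 = (-1 + 2²)*311 = (-1 + 4)*311 = 3*311 = 933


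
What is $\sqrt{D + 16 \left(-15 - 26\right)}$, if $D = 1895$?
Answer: $\sqrt{1239} \approx 35.199$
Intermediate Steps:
$\sqrt{D + 16 \left(-15 - 26\right)} = \sqrt{1895 + 16 \left(-15 - 26\right)} = \sqrt{1895 + 16 \left(-41\right)} = \sqrt{1895 - 656} = \sqrt{1239}$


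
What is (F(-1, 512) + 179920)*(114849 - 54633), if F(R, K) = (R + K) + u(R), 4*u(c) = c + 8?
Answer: 10864938474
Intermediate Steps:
u(c) = 2 + c/4 (u(c) = (c + 8)/4 = (8 + c)/4 = 2 + c/4)
F(R, K) = 2 + K + 5*R/4 (F(R, K) = (R + K) + (2 + R/4) = (K + R) + (2 + R/4) = 2 + K + 5*R/4)
(F(-1, 512) + 179920)*(114849 - 54633) = ((2 + 512 + (5/4)*(-1)) + 179920)*(114849 - 54633) = ((2 + 512 - 5/4) + 179920)*60216 = (2051/4 + 179920)*60216 = (721731/4)*60216 = 10864938474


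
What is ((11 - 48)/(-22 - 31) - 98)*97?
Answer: -500229/53 ≈ -9438.3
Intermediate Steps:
((11 - 48)/(-22 - 31) - 98)*97 = (-37/(-53) - 98)*97 = (-37*(-1/53) - 98)*97 = (37/53 - 98)*97 = -5157/53*97 = -500229/53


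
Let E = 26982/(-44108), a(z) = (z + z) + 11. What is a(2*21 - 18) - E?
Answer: 1314677/22054 ≈ 59.612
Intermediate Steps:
a(z) = 11 + 2*z (a(z) = 2*z + 11 = 11 + 2*z)
E = -13491/22054 (E = 26982*(-1/44108) = -13491/22054 ≈ -0.61173)
a(2*21 - 18) - E = (11 + 2*(2*21 - 18)) - 1*(-13491/22054) = (11 + 2*(42 - 18)) + 13491/22054 = (11 + 2*24) + 13491/22054 = (11 + 48) + 13491/22054 = 59 + 13491/22054 = 1314677/22054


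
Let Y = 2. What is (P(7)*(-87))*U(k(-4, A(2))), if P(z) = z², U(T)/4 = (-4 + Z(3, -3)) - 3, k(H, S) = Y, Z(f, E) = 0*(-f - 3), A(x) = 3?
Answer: 119364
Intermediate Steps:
Z(f, E) = 0 (Z(f, E) = 0*(-3 - f) = 0)
k(H, S) = 2
U(T) = -28 (U(T) = 4*((-4 + 0) - 3) = 4*(-4 - 3) = 4*(-7) = -28)
(P(7)*(-87))*U(k(-4, A(2))) = (7²*(-87))*(-28) = (49*(-87))*(-28) = -4263*(-28) = 119364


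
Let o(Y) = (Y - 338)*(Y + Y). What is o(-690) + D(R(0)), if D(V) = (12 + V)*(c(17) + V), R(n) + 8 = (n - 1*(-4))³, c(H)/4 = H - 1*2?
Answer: 1426528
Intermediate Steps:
c(H) = -8 + 4*H (c(H) = 4*(H - 1*2) = 4*(H - 2) = 4*(-2 + H) = -8 + 4*H)
R(n) = -8 + (4 + n)³ (R(n) = -8 + (n - 1*(-4))³ = -8 + (n + 4)³ = -8 + (4 + n)³)
D(V) = (12 + V)*(60 + V) (D(V) = (12 + V)*((-8 + 4*17) + V) = (12 + V)*((-8 + 68) + V) = (12 + V)*(60 + V))
o(Y) = 2*Y*(-338 + Y) (o(Y) = (-338 + Y)*(2*Y) = 2*Y*(-338 + Y))
o(-690) + D(R(0)) = 2*(-690)*(-338 - 690) + (720 + (-8 + (4 + 0)³)² + 72*(-8 + (4 + 0)³)) = 2*(-690)*(-1028) + (720 + (-8 + 4³)² + 72*(-8 + 4³)) = 1418640 + (720 + (-8 + 64)² + 72*(-8 + 64)) = 1418640 + (720 + 56² + 72*56) = 1418640 + (720 + 3136 + 4032) = 1418640 + 7888 = 1426528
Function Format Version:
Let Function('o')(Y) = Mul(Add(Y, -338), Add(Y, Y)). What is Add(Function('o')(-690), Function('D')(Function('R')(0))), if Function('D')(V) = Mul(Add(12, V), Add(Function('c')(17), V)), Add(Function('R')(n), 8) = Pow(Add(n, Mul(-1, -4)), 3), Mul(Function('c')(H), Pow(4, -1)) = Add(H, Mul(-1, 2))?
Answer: 1426528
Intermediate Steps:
Function('c')(H) = Add(-8, Mul(4, H)) (Function('c')(H) = Mul(4, Add(H, Mul(-1, 2))) = Mul(4, Add(H, -2)) = Mul(4, Add(-2, H)) = Add(-8, Mul(4, H)))
Function('R')(n) = Add(-8, Pow(Add(4, n), 3)) (Function('R')(n) = Add(-8, Pow(Add(n, Mul(-1, -4)), 3)) = Add(-8, Pow(Add(n, 4), 3)) = Add(-8, Pow(Add(4, n), 3)))
Function('D')(V) = Mul(Add(12, V), Add(60, V)) (Function('D')(V) = Mul(Add(12, V), Add(Add(-8, Mul(4, 17)), V)) = Mul(Add(12, V), Add(Add(-8, 68), V)) = Mul(Add(12, V), Add(60, V)))
Function('o')(Y) = Mul(2, Y, Add(-338, Y)) (Function('o')(Y) = Mul(Add(-338, Y), Mul(2, Y)) = Mul(2, Y, Add(-338, Y)))
Add(Function('o')(-690), Function('D')(Function('R')(0))) = Add(Mul(2, -690, Add(-338, -690)), Add(720, Pow(Add(-8, Pow(Add(4, 0), 3)), 2), Mul(72, Add(-8, Pow(Add(4, 0), 3))))) = Add(Mul(2, -690, -1028), Add(720, Pow(Add(-8, Pow(4, 3)), 2), Mul(72, Add(-8, Pow(4, 3))))) = Add(1418640, Add(720, Pow(Add(-8, 64), 2), Mul(72, Add(-8, 64)))) = Add(1418640, Add(720, Pow(56, 2), Mul(72, 56))) = Add(1418640, Add(720, 3136, 4032)) = Add(1418640, 7888) = 1426528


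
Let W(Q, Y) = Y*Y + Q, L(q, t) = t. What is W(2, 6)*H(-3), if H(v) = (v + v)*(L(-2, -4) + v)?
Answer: 1596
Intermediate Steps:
W(Q, Y) = Q + Y**2 (W(Q, Y) = Y**2 + Q = Q + Y**2)
H(v) = 2*v*(-4 + v) (H(v) = (v + v)*(-4 + v) = (2*v)*(-4 + v) = 2*v*(-4 + v))
W(2, 6)*H(-3) = (2 + 6**2)*(2*(-3)*(-4 - 3)) = (2 + 36)*(2*(-3)*(-7)) = 38*42 = 1596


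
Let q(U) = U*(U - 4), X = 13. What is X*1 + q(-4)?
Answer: 45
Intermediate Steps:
q(U) = U*(-4 + U)
X*1 + q(-4) = 13*1 - 4*(-4 - 4) = 13 - 4*(-8) = 13 + 32 = 45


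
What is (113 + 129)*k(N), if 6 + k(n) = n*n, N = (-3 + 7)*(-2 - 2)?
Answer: 60500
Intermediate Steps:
N = -16 (N = 4*(-4) = -16)
k(n) = -6 + n² (k(n) = -6 + n*n = -6 + n²)
(113 + 129)*k(N) = (113 + 129)*(-6 + (-16)²) = 242*(-6 + 256) = 242*250 = 60500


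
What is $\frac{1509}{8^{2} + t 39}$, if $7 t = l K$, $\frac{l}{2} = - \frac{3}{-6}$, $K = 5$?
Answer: $\frac{10563}{643} \approx 16.428$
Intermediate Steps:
$l = 1$ ($l = 2 \left(- \frac{3}{-6}\right) = 2 \left(\left(-3\right) \left(- \frac{1}{6}\right)\right) = 2 \cdot \frac{1}{2} = 1$)
$t = \frac{5}{7}$ ($t = \frac{1 \cdot 5}{7} = \frac{1}{7} \cdot 5 = \frac{5}{7} \approx 0.71429$)
$\frac{1509}{8^{2} + t 39} = \frac{1509}{8^{2} + \frac{5}{7} \cdot 39} = \frac{1509}{64 + \frac{195}{7}} = \frac{1509}{\frac{643}{7}} = 1509 \cdot \frac{7}{643} = \frac{10563}{643}$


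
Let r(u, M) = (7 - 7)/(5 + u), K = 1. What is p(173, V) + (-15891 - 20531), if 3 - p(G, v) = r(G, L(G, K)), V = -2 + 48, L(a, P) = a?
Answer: -36419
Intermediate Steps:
V = 46
r(u, M) = 0 (r(u, M) = 0/(5 + u) = 0)
p(G, v) = 3 (p(G, v) = 3 - 1*0 = 3 + 0 = 3)
p(173, V) + (-15891 - 20531) = 3 + (-15891 - 20531) = 3 - 36422 = -36419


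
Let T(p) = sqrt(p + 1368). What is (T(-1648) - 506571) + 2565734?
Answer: 2059163 + 2*I*sqrt(70) ≈ 2.0592e+6 + 16.733*I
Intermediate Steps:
T(p) = sqrt(1368 + p)
(T(-1648) - 506571) + 2565734 = (sqrt(1368 - 1648) - 506571) + 2565734 = (sqrt(-280) - 506571) + 2565734 = (2*I*sqrt(70) - 506571) + 2565734 = (-506571 + 2*I*sqrt(70)) + 2565734 = 2059163 + 2*I*sqrt(70)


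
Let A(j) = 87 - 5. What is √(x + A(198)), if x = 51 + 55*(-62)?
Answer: I*√3277 ≈ 57.245*I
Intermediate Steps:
A(j) = 82
x = -3359 (x = 51 - 3410 = -3359)
√(x + A(198)) = √(-3359 + 82) = √(-3277) = I*√3277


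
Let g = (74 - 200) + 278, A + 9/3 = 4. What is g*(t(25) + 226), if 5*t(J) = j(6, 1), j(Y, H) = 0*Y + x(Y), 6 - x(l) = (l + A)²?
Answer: 165224/5 ≈ 33045.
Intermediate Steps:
A = 1 (A = -3 + 4 = 1)
x(l) = 6 - (1 + l)² (x(l) = 6 - (l + 1)² = 6 - (1 + l)²)
j(Y, H) = 6 - (1 + Y)² (j(Y, H) = 0*Y + (6 - (1 + Y)²) = 0 + (6 - (1 + Y)²) = 6 - (1 + Y)²)
t(J) = -43/5 (t(J) = (6 - (1 + 6)²)/5 = (6 - 1*7²)/5 = (6 - 1*49)/5 = (6 - 49)/5 = (⅕)*(-43) = -43/5)
g = 152 (g = -126 + 278 = 152)
g*(t(25) + 226) = 152*(-43/5 + 226) = 152*(1087/5) = 165224/5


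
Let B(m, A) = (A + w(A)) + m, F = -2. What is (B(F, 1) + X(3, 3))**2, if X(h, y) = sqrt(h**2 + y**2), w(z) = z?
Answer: 18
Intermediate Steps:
B(m, A) = m + 2*A (B(m, A) = (A + A) + m = 2*A + m = m + 2*A)
(B(F, 1) + X(3, 3))**2 = ((-2 + 2*1) + sqrt(3**2 + 3**2))**2 = ((-2 + 2) + sqrt(9 + 9))**2 = (0 + sqrt(18))**2 = (0 + 3*sqrt(2))**2 = (3*sqrt(2))**2 = 18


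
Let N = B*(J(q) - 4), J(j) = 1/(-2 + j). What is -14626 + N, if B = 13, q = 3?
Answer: -14665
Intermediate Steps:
N = -39 (N = 13*(1/(-2 + 3) - 4) = 13*(1/1 - 4) = 13*(1 - 4) = 13*(-3) = -39)
-14626 + N = -14626 - 39 = -14665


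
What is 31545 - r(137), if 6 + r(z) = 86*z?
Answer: 19769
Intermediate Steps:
r(z) = -6 + 86*z
31545 - r(137) = 31545 - (-6 + 86*137) = 31545 - (-6 + 11782) = 31545 - 1*11776 = 31545 - 11776 = 19769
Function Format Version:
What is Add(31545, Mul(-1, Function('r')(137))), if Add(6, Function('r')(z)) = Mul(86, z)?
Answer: 19769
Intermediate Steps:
Function('r')(z) = Add(-6, Mul(86, z))
Add(31545, Mul(-1, Function('r')(137))) = Add(31545, Mul(-1, Add(-6, Mul(86, 137)))) = Add(31545, Mul(-1, Add(-6, 11782))) = Add(31545, Mul(-1, 11776)) = Add(31545, -11776) = 19769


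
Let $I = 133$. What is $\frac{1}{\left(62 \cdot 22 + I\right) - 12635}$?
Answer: $- \frac{1}{11138} \approx -8.9783 \cdot 10^{-5}$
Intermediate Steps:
$\frac{1}{\left(62 \cdot 22 + I\right) - 12635} = \frac{1}{\left(62 \cdot 22 + 133\right) - 12635} = \frac{1}{\left(1364 + 133\right) - 12635} = \frac{1}{1497 - 12635} = \frac{1}{-11138} = - \frac{1}{11138}$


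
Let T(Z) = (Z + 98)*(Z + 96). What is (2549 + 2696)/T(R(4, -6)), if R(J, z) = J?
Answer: 1049/2040 ≈ 0.51422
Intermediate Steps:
T(Z) = (96 + Z)*(98 + Z) (T(Z) = (98 + Z)*(96 + Z) = (96 + Z)*(98 + Z))
(2549 + 2696)/T(R(4, -6)) = (2549 + 2696)/(9408 + 4² + 194*4) = 5245/(9408 + 16 + 776) = 5245/10200 = 5245*(1/10200) = 1049/2040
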